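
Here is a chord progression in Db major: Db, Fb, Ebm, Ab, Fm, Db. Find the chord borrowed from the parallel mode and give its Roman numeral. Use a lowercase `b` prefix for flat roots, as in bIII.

bIII

The diatonic triads in Db major are Db, Ebm, Fm, Gb, Ab, Bbm, Cdim. Db, Ebm, Ab and Fm all belong to that set. But Fb (Fb–Ab–Cb) is foreign: the diatonic iii on degree 3 is Fm, whereas Fb comes from Db minor. It is labeled bIII.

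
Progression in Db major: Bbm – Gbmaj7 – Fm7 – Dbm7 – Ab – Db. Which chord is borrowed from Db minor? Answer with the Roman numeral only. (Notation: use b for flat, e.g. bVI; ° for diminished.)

i7

In Db major the diatonic chords are Db, Ebm, Fm, Gb, Ab, Bbm, Cdim. Bbm, Gbmaj7, Fm7, Ab and Db are all diatonic. Dbm7 (Db–Fb–Ab–Cb) doesn't fit — on degree 1 Db major would have Db (I). Dbm7 is the degree-1 chord of Db minor, so it is the borrowed i7.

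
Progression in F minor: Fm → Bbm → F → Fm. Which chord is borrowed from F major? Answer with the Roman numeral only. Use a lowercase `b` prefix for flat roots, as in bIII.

In F minor (with V from harmonic minor) the diatonic chords are Fm, Gdim, Ab, Bbm, C, Db, Eb. Fm and Bbm both belong to that set. But F (F–A–C) is foreign: the diatonic i on degree 1 is Fm, whereas F comes from F major. It is labeled I.

I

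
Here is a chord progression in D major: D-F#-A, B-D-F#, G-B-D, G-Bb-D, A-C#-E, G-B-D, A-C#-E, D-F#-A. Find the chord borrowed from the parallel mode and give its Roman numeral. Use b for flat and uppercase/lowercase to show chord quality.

D major has the diatonic set D, Em, F#m, G, A, Bm, C#dim. D–F#–A = D, B–D–F# = Bm, G–B–D = G and A–C#–E = A all belong to that set. G–Bb–D is not: scale degree 4 in D major carries G (IV). In D minor the chord on that degree is Gm, so here it functions as iv, borrowed from the parallel minor.

iv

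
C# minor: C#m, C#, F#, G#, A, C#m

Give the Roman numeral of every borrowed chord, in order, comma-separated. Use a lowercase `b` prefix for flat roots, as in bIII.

I, IV

The diatonic triads in C# minor (with V from harmonic minor) are C#m, D#dim, E, F#m, G#, A, B. Of the given chords, C#m, G# and A are diatonic. C# (C#–E#–G#) doesn't fit — on degree 1 C# minor would have C#m (i). C# is the degree-1 chord of C# major, so it is the borrowed I. But F# (F#–A#–C#) is foreign: the diatonic iv on degree 4 is F#m, whereas F# comes from C# major. It is labeled IV.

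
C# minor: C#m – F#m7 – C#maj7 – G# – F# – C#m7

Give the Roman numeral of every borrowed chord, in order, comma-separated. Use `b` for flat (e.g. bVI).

Imaj7, IV

The diatonic triads in C# minor (with V from harmonic minor) are C#m, D#dim, E, F#m, G#, A, B. Of the given chords, C#m, F#m7, G# and C#m7 are diatonic. C#maj7 (C#–E#–G#–B#) is not: scale degree 1 in C# minor carries C#m (i). In C# major the chord on that degree is C#maj7, so here it functions as Imaj7, borrowed from the parallel major. F# (F#–A#–C#) is not: scale degree 4 in C# minor carries F#m (iv). In C# major the chord on that degree is F#, so here it functions as IV, borrowed from the parallel major.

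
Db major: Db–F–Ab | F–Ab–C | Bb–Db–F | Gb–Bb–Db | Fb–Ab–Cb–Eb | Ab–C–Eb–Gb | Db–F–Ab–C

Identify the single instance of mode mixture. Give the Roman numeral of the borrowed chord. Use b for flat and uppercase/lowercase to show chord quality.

bIIImaj7

In Db major the diatonic chords are Db, Ebm, Fm, Gb, Ab, Bbm, Cdim. Db–F–Ab = Db, F–Ab–C = Fm, Bb–Db–F = Bbm, Gb–Bb–Db = Gb, Ab–C–Eb–Gb = Ab7 and Db–F–Ab–C = Dbmaj7 are all diatonic. Fb–Ab–Cb–Eb is not: scale degree 3 in Db major carries Fm (iii). In Db minor the chord on that degree is Fbmaj7, so here it functions as bIIImaj7, borrowed from the parallel minor.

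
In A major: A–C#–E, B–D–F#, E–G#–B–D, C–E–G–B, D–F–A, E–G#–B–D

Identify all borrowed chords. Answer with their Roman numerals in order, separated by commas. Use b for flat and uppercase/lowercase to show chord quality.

bIIImaj7, iv

In A major the diatonic chords are A, Bm, C#m, D, E, F#m, G#dim. A–C#–E = A, B–D–F# = Bm and E–G#–B–D = E7 are all diatonic. C–E–G–B is not: scale degree 3 in A major carries C#m (iii). In A minor the chord on that degree is Cmaj7, so here it functions as bIIImaj7, borrowed from the parallel minor. D–F–A is not: scale degree 4 in A major carries D (IV). In A minor the chord on that degree is Dm, so here it functions as iv, borrowed from the parallel minor.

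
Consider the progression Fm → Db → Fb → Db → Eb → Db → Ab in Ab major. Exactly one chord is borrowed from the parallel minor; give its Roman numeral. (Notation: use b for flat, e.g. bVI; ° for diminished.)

Ab major has the diatonic set Ab, Bbm, Cm, Db, Eb, Fm, Gdim. Fm, Db, Eb and Ab are all diatonic. But Fb (Fb–Ab–Cb) is foreign: the diatonic vi on degree 6 is Fm, whereas Fb comes from Ab minor. It is labeled bVI.

bVI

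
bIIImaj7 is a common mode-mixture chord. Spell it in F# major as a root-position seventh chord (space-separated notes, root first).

The root of bIIImaj7 is the lowered 3rd degree: A# becomes A. Stacking thirds in F# minor on A gives A–C#–E–G#.

A C# E G#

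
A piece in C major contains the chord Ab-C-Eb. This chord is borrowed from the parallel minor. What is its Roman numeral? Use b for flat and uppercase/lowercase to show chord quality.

bVI

In C major scale degree 6 is A; Ab is its lowered form, from C minor. The diatonic chord on degree 6 would be Am (vi), but Ab–C–Eb is the major chord from C minor. As a borrowed chord it is labeled bVI.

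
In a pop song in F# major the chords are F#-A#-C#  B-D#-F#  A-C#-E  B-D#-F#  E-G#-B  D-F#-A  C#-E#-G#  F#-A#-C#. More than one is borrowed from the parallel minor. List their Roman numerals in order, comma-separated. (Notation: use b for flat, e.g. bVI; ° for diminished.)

The diatonic triads in F# major are F#, G#m, A#m, B, C#, D#m, E#dim. Of the given chords, F#–A#–C# = F#, B–D#–F# = B and C#–E#–G# = C# are diatonic. A–C#–E is not: scale degree 3 in F# major carries A#m (iii). In F# minor the chord on that degree is A, so here it functions as bIII, borrowed from the parallel minor. But E–G#–B is foreign: the diatonic vii° on degree 7 is E#dim, whereas E comes from F# minor. It is labeled bVII. D–F#–A doesn't fit — on degree 6 F# major would have D#m (vi). D is the degree-6 chord of F# minor, so it is the borrowed bVI.

bIII, bVII, bVI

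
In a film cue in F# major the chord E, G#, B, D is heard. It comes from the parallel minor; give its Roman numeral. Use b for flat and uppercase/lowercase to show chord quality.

bVII7

E is the lowered form of scale degree 7 in F# major (the diatonic degree 7 is E#). Diatonically F# major has E#dim (vii°) on that degree; E–G#–B–D is instead the dominant-seventh chord native to F# minor, so it takes the label bVII7.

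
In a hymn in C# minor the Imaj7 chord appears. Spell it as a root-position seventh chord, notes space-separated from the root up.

The root, C#, is scale degree 1 — the same note in C# minor and C# major; only the chord quality changes. Building the major-seventh chord from the parallel major on C#: C#–E#–G#–B#.

C# E# G# B#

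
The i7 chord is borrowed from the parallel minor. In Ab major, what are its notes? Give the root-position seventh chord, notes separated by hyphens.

i7 is built on scale degree 1, which is Ab in both Ab major and its parallel. In Ab minor the chord on Ab is Ab–Cb–Eb–Gb.

Ab-Cb-Eb-Gb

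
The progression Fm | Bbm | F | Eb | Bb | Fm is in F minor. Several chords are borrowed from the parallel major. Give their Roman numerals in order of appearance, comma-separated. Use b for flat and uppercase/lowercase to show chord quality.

The diatonic triads in F minor (with V from harmonic minor) are Fm, Gdim, Ab, Bbm, C, Db, Eb. Fm, Bbm and Eb are all diatonic. F (F–A–C) is not: scale degree 1 in F minor carries Fm (i). In F major the chord on that degree is F, so here it functions as I, borrowed from the parallel major. Bb (Bb–D–F) doesn't fit — on degree 4 F minor would have Bbm (iv). Bb is the degree-4 chord of F major, so it is the borrowed IV.

I, IV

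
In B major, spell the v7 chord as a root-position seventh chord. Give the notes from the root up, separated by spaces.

The root, F#, is scale degree 5 — the same note in B major and B minor; only the chord quality changes. In B minor the chord on F# is F#–A–C#–E.

F# A C# E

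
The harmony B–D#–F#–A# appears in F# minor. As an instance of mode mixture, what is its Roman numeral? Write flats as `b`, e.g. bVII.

IVmaj7

The root B is the diatonic 4th degree of F# minor; the borrowing shows in the chord quality. Diatonically F# minor has Bm (iv) on that degree; B–D#–F#–A# is instead the major-seventh chord native to F# major, so it takes the label IVmaj7.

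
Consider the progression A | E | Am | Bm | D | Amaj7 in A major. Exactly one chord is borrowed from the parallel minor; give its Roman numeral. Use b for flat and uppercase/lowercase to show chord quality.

A major has the diatonic set A, Bm, C#m, D, E, F#m, G#dim. Of the given chords, A, E, Bm, D and Amaj7 are diatonic. Am (A–C–E) doesn't fit — on degree 1 A major would have A (I). Am is the degree-1 chord of A minor, so it is the borrowed i.

i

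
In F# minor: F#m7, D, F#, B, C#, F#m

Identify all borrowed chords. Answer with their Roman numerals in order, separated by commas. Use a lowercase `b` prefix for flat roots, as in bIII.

In F# minor (with V from harmonic minor) the diatonic chords are F#m, G#dim, A, Bm, C#, D, E. F#m7, D, C# and F#m are all diatonic. F# (F#–A#–C#) doesn't fit — on degree 1 F# minor would have F#m (i). F# is the degree-1 chord of F# major, so it is the borrowed I. B (B–D#–F#) doesn't fit — on degree 4 F# minor would have Bm (iv). B is the degree-4 chord of F# major, so it is the borrowed IV.

I, IV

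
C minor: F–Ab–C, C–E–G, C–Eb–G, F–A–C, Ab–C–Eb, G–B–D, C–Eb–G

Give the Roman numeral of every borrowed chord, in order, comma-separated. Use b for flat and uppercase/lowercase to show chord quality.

I, IV

C minor has the diatonic set Cm, Ddim, Eb, Fm, G, Ab, Bb (with V from harmonic minor). F–Ab–C = Fm, C–Eb–G = Cm, Ab–C–Eb = Ab and G–B–D = G are all diatonic. C–E–G doesn't fit — on degree 1 C minor would have Cm (i). C is the degree-1 chord of C major, so it is the borrowed I. F–A–C is not: scale degree 4 in C minor carries Fm (iv). In C major the chord on that degree is F, so here it functions as IV, borrowed from the parallel major.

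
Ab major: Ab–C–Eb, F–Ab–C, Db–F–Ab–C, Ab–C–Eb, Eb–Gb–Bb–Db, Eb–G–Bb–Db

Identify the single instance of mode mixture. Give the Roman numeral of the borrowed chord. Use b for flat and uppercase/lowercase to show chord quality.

v7

In Ab major the diatonic chords are Ab, Bbm, Cm, Db, Eb, Fm, Gdim. Of the given chords, Ab–C–Eb = Ab, F–Ab–C = Fm, Db–F–Ab–C = Dbmaj7 and Eb–G–Bb–Db = Eb7 are diatonic. But Eb–Gb–Bb–Db is foreign: the diatonic V on degree 5 is Eb, whereas Ebm7 comes from Ab minor. It is labeled v7.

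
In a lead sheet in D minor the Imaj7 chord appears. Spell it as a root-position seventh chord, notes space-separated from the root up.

D F# A C#

The root, D, is scale degree 1 — the same note in D minor and D major; only the chord quality changes. Stacking thirds in D major on D gives D–F#–A–C#.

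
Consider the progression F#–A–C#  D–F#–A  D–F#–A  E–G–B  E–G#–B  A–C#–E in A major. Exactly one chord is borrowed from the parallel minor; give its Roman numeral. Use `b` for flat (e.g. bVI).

v

In A major the diatonic chords are A, Bm, C#m, D, E, F#m, G#dim. Of the given chords, F#–A–C# = F#m, D–F#–A = D, E–G#–B = E and A–C#–E = A are diatonic. But E–G–B is foreign: the diatonic V on degree 5 is E, whereas Em comes from A minor. It is labeled v.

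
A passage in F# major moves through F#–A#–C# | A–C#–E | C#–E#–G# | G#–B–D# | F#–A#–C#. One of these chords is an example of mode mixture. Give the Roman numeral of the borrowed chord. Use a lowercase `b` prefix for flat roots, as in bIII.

bIII

In F# major the diatonic chords are F#, G#m, A#m, B, C#, D#m, E#dim. F#–A#–C# = F#, C#–E#–G# = C# and G#–B–D# = G#m are all diatonic. But A–C#–E is foreign: the diatonic iii on degree 3 is A#m, whereas A comes from F# minor. It is labeled bIII.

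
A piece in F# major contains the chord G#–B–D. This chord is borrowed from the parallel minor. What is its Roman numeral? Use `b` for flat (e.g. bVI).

ii°

The root G# is the diatonic 2nd degree of F# major; the borrowing shows in the chord quality. Diatonically F# major has G#m (ii) on that degree; G#–B–D is instead the diminished chord native to F# minor, so it takes the label ii°.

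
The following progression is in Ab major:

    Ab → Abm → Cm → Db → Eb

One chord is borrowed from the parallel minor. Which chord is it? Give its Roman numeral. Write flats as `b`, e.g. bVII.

i

In Ab major the diatonic chords are Ab, Bbm, Cm, Db, Eb, Fm, Gdim. Ab, Cm, Db and Eb all belong to that set. Abm (Ab–Cb–Eb) doesn't fit — on degree 1 Ab major would have Ab (I). Abm is the degree-1 chord of Ab minor, so it is the borrowed i.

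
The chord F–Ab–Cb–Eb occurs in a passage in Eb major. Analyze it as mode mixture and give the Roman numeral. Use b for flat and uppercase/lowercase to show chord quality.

iiø7

The root F is the diatonic 2nd degree of Eb major; the borrowing shows in the chord quality. F–Ab–Cb–Eb is a half-diminished-seventh chord — the form found in Eb minor, not the diatonic ii (Fm). Borrowed into Eb major it is written iiø7.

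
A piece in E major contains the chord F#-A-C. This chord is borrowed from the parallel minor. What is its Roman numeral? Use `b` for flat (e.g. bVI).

ii°

The root F# is the diatonic 2nd degree of E major; the borrowing shows in the chord quality. F#–A–C is a diminished chord — the form found in E minor, not the diatonic ii (F#m). Borrowed into E major it is written ii°.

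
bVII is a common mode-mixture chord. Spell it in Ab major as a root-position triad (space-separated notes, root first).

Scale degree 7 in Ab major is G. bVII uses the lowered form, Gb, taken from Ab minor. Stacking thirds in Ab minor on Gb gives Gb–Bb–Db.

Gb Bb Db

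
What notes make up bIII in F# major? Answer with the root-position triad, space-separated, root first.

The root of bIII is the lowered 3rd degree: A# becomes A. In F# minor the chord on A is A–C#–E.

A C# E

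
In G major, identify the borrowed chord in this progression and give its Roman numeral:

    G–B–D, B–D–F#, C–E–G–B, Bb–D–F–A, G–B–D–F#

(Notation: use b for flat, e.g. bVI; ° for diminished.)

bIIImaj7

The diatonic triads in G major are G, Am, Bm, C, D, Em, F#dim. G–B–D = G, B–D–F# = Bm, C–E–G–B = Cmaj7 and G–B–D–F# = Gmaj7 are all diatonic. Bb–D–F–A doesn't fit — on degree 3 G major would have Bm (iii). Bbmaj7 is the degree-3 chord of G minor, so it is the borrowed bIIImaj7.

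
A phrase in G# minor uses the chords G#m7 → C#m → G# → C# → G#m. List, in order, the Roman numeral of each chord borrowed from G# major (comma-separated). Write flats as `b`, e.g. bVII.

I, IV

The diatonic triads in G# minor (with V from harmonic minor) are G#m, A#dim, B, C#m, D#, E, F#. G#m7, C#m and G#m are all diatonic. But G# (G#–B#–D#) is foreign: the diatonic i on degree 1 is G#m, whereas G# comes from G# major. It is labeled I. C# (C#–E#–G#) is not: scale degree 4 in G# minor carries C#m (iv). In G# major the chord on that degree is C#, so here it functions as IV, borrowed from the parallel major.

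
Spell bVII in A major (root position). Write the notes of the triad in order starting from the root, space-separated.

Scale degree 7 in A major is G#. bVII uses the lowered form, G, taken from A minor. Building the major chord from the parallel minor on G: G–B–D.

G B D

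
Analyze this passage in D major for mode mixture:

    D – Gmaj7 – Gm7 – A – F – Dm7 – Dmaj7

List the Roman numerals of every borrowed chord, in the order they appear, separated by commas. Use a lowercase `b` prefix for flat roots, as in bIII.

D major has the diatonic set D, Em, F#m, G, A, Bm, C#dim. Of the given chords, D, Gmaj7, A and Dmaj7 are diatonic. Gm7 (G–Bb–D–F) is not: scale degree 4 in D major carries G (IV). In D minor the chord on that degree is Gm7, so here it functions as iv7, borrowed from the parallel minor. F (F–A–C) doesn't fit — on degree 3 D major would have F#m (iii). F is the degree-3 chord of D minor, so it is the borrowed bIII. Dm7 (D–F–A–C) doesn't fit — on degree 1 D major would have D (I). Dm7 is the degree-1 chord of D minor, so it is the borrowed i7.

iv7, bIII, i7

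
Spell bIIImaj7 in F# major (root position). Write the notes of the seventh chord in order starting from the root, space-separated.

bIIImaj7 is built on the lowered scale degree 3. In F# major degree 3 is A#; lowered it becomes A. Stacking thirds in F# minor on A gives A–C#–E–G#.

A C# E G#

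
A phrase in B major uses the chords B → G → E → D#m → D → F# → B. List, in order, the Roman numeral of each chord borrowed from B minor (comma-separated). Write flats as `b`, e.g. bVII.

B major has the diatonic set B, C#m, D#m, E, F#, G#m, A#dim. Of the given chords, B, E, D#m and F# are diatonic. G (G–B–D) is not: scale degree 6 in B major carries G#m (vi). In B minor the chord on that degree is G, so here it functions as bVI, borrowed from the parallel minor. But D (D–F#–A) is foreign: the diatonic iii on degree 3 is D#m, whereas D comes from B minor. It is labeled bIII.

bVI, bIII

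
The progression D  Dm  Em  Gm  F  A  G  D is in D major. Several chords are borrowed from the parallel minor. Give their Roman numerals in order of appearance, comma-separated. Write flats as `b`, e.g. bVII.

i, iv, bIII

In D major the diatonic chords are D, Em, F#m, G, A, Bm, C#dim. D, Em, A and G are all diatonic. Dm (D–F–A) doesn't fit — on degree 1 D major would have D (I). Dm is the degree-1 chord of D minor, so it is the borrowed i. Gm (G–Bb–D) doesn't fit — on degree 4 D major would have G (IV). Gm is the degree-4 chord of D minor, so it is the borrowed iv. F (F–A–C) doesn't fit — on degree 3 D major would have F#m (iii). F is the degree-3 chord of D minor, so it is the borrowed bIII.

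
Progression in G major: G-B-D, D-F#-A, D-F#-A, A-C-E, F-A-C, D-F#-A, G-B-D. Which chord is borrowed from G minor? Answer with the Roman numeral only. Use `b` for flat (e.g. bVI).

bVII

In G major the diatonic chords are G, Am, Bm, C, D, Em, F#dim. G–B–D = G, D–F#–A = D and A–C–E = Am all belong to that set. F–A–C is not: scale degree 7 in G major carries F#dim (vii°). In G minor the chord on that degree is F, so here it functions as bVII, borrowed from the parallel minor.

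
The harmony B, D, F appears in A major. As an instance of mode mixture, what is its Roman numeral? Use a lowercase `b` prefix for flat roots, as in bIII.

B is scale degree 2 in A major. Diatonically A major has Bm (ii) on that degree; B–D–F is instead the diminished chord native to A minor, so it takes the label ii°.

ii°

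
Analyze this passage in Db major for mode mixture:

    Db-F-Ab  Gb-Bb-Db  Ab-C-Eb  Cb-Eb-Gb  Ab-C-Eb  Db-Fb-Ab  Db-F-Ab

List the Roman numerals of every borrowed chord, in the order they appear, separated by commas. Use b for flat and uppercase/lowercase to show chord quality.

The diatonic triads in Db major are Db, Ebm, Fm, Gb, Ab, Bbm, Cdim. Db–F–Ab = Db, Gb–Bb–Db = Gb and Ab–C–Eb = Ab are all diatonic. Cb–Eb–Gb is not: scale degree 7 in Db major carries Cdim (vii°). In Db minor the chord on that degree is Cb, so here it functions as bVII, borrowed from the parallel minor. Db–Fb–Ab is not: scale degree 1 in Db major carries Db (I). In Db minor the chord on that degree is Dbm, so here it functions as i, borrowed from the parallel minor.

bVII, i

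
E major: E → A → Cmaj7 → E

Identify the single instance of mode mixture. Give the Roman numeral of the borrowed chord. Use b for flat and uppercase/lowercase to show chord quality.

bVImaj7

The diatonic triads in E major are E, F#m, G#m, A, B, C#m, D#dim. E and A both belong to that set. Cmaj7 (C–E–G–B) is not: scale degree 6 in E major carries C#m (vi). In E minor the chord on that degree is Cmaj7, so here it functions as bVImaj7, borrowed from the parallel minor.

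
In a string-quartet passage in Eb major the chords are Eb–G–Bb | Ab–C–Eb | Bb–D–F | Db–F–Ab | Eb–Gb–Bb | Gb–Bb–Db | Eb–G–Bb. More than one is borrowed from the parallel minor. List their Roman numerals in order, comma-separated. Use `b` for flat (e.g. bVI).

bVII, i, bIII

Eb major has the diatonic set Eb, Fm, Gm, Ab, Bb, Cm, Ddim. Of the given chords, Eb–G–Bb = Eb, Ab–C–Eb = Ab and Bb–D–F = Bb are diatonic. Db–F–Ab is not: scale degree 7 in Eb major carries Ddim (vii°). In Eb minor the chord on that degree is Db, so here it functions as bVII, borrowed from the parallel minor. Eb–Gb–Bb is not: scale degree 1 in Eb major carries Eb (I). In Eb minor the chord on that degree is Ebm, so here it functions as i, borrowed from the parallel minor. But Gb–Bb–Db is foreign: the diatonic iii on degree 3 is Gm, whereas Gb comes from Eb minor. It is labeled bIII.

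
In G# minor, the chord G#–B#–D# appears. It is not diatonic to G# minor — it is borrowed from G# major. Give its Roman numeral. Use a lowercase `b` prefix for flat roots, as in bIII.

G# is scale degree 1 in G# minor. The diatonic chord on degree 1 would be G#m (i), but G#–B#–D# is the major chord from G# major. As a borrowed chord it is labeled I.

I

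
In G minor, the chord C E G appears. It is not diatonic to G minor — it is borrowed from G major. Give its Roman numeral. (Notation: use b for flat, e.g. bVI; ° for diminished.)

C is scale degree 4 in G minor. The diatonic chord on degree 4 would be Cm (iv), but C–E–G is the major chord from G major. As a borrowed chord it is labeled IV.

IV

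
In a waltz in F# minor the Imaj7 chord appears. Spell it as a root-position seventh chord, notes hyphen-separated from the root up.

F#-A#-C#-E#

Imaj7 is built on scale degree 1, which is F# in both F# minor and its parallel. In F# major the chord on F# is F#–A#–C#–E#.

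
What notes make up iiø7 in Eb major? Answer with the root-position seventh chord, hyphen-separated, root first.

F-Ab-Cb-Eb

iiø7 is built on scale degree 2, which is F in both Eb major and its parallel. Stacking thirds in Eb minor on F gives F–Ab–Cb–Eb.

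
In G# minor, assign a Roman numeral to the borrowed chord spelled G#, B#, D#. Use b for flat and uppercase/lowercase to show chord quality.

The root G# is the diatonic 1st degree of G# minor; the borrowing shows in the chord quality. Diatonically G# minor has G#m (i) on that degree; G#–B#–D# is instead the major chord native to G# major, so it takes the label I.

I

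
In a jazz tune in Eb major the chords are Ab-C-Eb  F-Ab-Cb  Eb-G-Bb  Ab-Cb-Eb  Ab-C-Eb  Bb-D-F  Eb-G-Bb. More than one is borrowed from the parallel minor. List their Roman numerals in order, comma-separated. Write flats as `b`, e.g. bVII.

ii°, iv

The diatonic triads in Eb major are Eb, Fm, Gm, Ab, Bb, Cm, Ddim. Ab–C–Eb = Ab, Eb–G–Bb = Eb and Bb–D–F = Bb are all diatonic. F–Ab–Cb is not: scale degree 2 in Eb major carries Fm (ii). In Eb minor the chord on that degree is Fdim, so here it functions as ii°, borrowed from the parallel minor. Ab–Cb–Eb is not: scale degree 4 in Eb major carries Ab (IV). In Eb minor the chord on that degree is Abm, so here it functions as iv, borrowed from the parallel minor.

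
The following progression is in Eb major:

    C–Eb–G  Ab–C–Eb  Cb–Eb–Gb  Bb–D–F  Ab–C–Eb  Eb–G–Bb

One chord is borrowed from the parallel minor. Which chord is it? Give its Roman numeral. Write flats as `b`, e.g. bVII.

bVI

The diatonic triads in Eb major are Eb, Fm, Gm, Ab, Bb, Cm, Ddim. C–Eb–G = Cm, Ab–C–Eb = Ab, Bb–D–F = Bb and Eb–G–Bb = Eb are all diatonic. But Cb–Eb–Gb is foreign: the diatonic vi on degree 6 is Cm, whereas Cb comes from Eb minor. It is labeled bVI.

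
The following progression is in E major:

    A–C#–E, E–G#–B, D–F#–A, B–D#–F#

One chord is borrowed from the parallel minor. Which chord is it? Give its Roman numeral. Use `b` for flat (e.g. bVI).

bVII

In E major the diatonic chords are E, F#m, G#m, A, B, C#m, D#dim. A–C#–E = A, E–G#–B = E and B–D#–F# = B are all diatonic. D–F#–A is not: scale degree 7 in E major carries D#dim (vii°). In E minor the chord on that degree is D, so here it functions as bVII, borrowed from the parallel minor.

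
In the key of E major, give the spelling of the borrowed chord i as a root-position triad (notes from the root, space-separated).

E G B

i is built on scale degree 1, which is E in both E major and its parallel. Building the minor chord from the parallel minor on E: E–G–B.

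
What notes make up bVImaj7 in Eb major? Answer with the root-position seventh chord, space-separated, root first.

Cb Eb Gb Bb

The root of bVImaj7 is the lowered 6th degree: C becomes Cb. In Eb minor the chord on Cb is Cb–Eb–Gb–Bb.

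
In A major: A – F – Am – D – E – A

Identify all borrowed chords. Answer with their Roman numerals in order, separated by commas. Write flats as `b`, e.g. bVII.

The diatonic triads in A major are A, Bm, C#m, D, E, F#m, G#dim. A, D and E all belong to that set. F (F–A–C) doesn't fit — on degree 6 A major would have F#m (vi). F is the degree-6 chord of A minor, so it is the borrowed bVI. Am (A–C–E) doesn't fit — on degree 1 A major would have A (I). Am is the degree-1 chord of A minor, so it is the borrowed i.

bVI, i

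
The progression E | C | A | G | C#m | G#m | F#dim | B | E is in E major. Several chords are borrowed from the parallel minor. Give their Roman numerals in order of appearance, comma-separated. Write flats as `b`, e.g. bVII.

E major has the diatonic set E, F#m, G#m, A, B, C#m, D#dim. E, A, C#m, G#m and B all belong to that set. C (C–E–G) doesn't fit — on degree 6 E major would have C#m (vi). C is the degree-6 chord of E minor, so it is the borrowed bVI. G (G–B–D) is not: scale degree 3 in E major carries G#m (iii). In E minor the chord on that degree is G, so here it functions as bIII, borrowed from the parallel minor. F#dim (F#–A–C) is not: scale degree 2 in E major carries F#m (ii). In E minor the chord on that degree is F#dim, so here it functions as ii°, borrowed from the parallel minor.

bVI, bIII, ii°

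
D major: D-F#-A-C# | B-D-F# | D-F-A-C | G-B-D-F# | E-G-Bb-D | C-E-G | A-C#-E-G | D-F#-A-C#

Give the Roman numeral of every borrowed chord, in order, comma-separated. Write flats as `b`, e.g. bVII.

The diatonic triads in D major are D, Em, F#m, G, A, Bm, C#dim. Of the given chords, D–F#–A–C# = Dmaj7, B–D–F# = Bm, G–B–D–F# = Gmaj7 and A–C#–E–G = A7 are diatonic. D–F–A–C doesn't fit — on degree 1 D major would have D (I). Dm7 is the degree-1 chord of D minor, so it is the borrowed i7. E–G–Bb–D doesn't fit — on degree 2 D major would have Em (ii). Em7b5 is the degree-2 chord of D minor, so it is the borrowed iiø7. C–E–G is not: scale degree 7 in D major carries C#dim (vii°). In D minor the chord on that degree is C, so here it functions as bVII, borrowed from the parallel minor.

i7, iiø7, bVII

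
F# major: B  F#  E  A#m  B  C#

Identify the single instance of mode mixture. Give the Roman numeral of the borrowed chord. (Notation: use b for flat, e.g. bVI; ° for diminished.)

bVII

F# major has the diatonic set F#, G#m, A#m, B, C#, D#m, E#dim. B, F#, A#m and C# all belong to that set. But E (E–G#–B) is foreign: the diatonic vii° on degree 7 is E#dim, whereas E comes from F# minor. It is labeled bVII.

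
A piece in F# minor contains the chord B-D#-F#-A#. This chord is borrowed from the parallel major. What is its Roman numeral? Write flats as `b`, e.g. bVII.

The root B is the diatonic 4th degree of F# minor; the borrowing shows in the chord quality. The diatonic chord on degree 4 would be Bm (iv), but B–D#–F#–A# is the major-seventh chord from F# major. As a borrowed chord it is labeled IVmaj7.

IVmaj7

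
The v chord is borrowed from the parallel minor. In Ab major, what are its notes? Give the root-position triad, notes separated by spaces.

Eb Gb Bb

v is built on scale degree 5, which is Eb in both Ab major and its parallel. Building the minor chord from the parallel minor on Eb: Eb–Gb–Bb.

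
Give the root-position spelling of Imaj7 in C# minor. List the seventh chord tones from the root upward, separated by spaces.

Imaj7 is built on scale degree 1, which is C# in both C# minor and its parallel. In C# major the chord on C# is C#–E#–G#–B#.

C# E# G# B#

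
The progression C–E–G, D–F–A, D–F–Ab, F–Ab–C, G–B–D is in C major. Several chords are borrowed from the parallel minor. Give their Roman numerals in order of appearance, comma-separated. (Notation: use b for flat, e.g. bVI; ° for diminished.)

C major has the diatonic set C, Dm, Em, F, G, Am, Bdim. C–E–G = C, D–F–A = Dm and G–B–D = G all belong to that set. D–F–Ab doesn't fit — on degree 2 C major would have Dm (ii). Ddim is the degree-2 chord of C minor, so it is the borrowed ii°. F–Ab–C is not: scale degree 4 in C major carries F (IV). In C minor the chord on that degree is Fm, so here it functions as iv, borrowed from the parallel minor.

ii°, iv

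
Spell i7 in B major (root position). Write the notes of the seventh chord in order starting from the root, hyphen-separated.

B-D-F#-A

The root, B, is scale degree 1 — the same note in B major and B minor; only the chord quality changes. In B minor the chord on B is B–D–F#–A.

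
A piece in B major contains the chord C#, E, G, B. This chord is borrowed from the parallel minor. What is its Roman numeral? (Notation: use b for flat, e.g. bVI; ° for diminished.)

iiø7

The root C# is the diatonic 2nd degree of B major; the borrowing shows in the chord quality. C#–E–G–B is a half-diminished-seventh chord — the form found in B minor, not the diatonic ii (C#m). Borrowed into B major it is written iiø7.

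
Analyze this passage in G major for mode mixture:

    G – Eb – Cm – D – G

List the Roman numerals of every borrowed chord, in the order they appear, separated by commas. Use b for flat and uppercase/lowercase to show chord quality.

bVI, iv

G major has the diatonic set G, Am, Bm, C, D, Em, F#dim. Of the given chords, G and D are diatonic. Eb (Eb–G–Bb) doesn't fit — on degree 6 G major would have Em (vi). Eb is the degree-6 chord of G minor, so it is the borrowed bVI. Cm (C–Eb–G) is not: scale degree 4 in G major carries C (IV). In G minor the chord on that degree is Cm, so here it functions as iv, borrowed from the parallel minor.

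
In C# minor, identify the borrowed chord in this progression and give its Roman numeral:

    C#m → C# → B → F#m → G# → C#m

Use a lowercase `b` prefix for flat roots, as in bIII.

C# minor has the diatonic set C#m, D#dim, E, F#m, G#, A, B (with V from harmonic minor). Of the given chords, C#m, B, F#m and G# are diatonic. C# (C#–E#–G#) doesn't fit — on degree 1 C# minor would have C#m (i). C# is the degree-1 chord of C# major, so it is the borrowed I.

I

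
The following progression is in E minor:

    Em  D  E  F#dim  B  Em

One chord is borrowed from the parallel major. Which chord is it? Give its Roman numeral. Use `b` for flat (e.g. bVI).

In E minor (with V from harmonic minor) the diatonic chords are Em, F#dim, G, Am, B, C, D. Of the given chords, Em, D, F#dim and B are diatonic. E (E–G#–B) doesn't fit — on degree 1 E minor would have Em (i). E is the degree-1 chord of E major, so it is the borrowed I.

I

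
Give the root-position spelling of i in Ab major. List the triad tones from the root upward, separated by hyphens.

Ab-Cb-Eb

The root, Ab, is scale degree 1 — the same note in Ab major and Ab minor; only the chord quality changes. In Ab minor the chord on Ab is Ab–Cb–Eb.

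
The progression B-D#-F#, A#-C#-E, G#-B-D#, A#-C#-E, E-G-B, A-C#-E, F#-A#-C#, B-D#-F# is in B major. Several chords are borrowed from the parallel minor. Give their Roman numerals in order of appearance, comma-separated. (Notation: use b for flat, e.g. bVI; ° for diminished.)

iv, bVII

B major has the diatonic set B, C#m, D#m, E, F#, G#m, A#dim. B–D#–F# = B, A#–C#–E = A#dim, G#–B–D# = G#m and F#–A#–C# = F# all belong to that set. E–G–B doesn't fit — on degree 4 B major would have E (IV). Em is the degree-4 chord of B minor, so it is the borrowed iv. A–C#–E is not: scale degree 7 in B major carries A#dim (vii°). In B minor the chord on that degree is A, so here it functions as bVII, borrowed from the parallel minor.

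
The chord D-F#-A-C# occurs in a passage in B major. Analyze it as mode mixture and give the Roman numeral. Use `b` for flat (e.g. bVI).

In B major scale degree 3 is D#; D is its lowered form, from B minor. The diatonic chord on degree 3 would be D#m (iii), but D–F#–A–C# is the major-seventh chord from B minor. As a borrowed chord it is labeled bIIImaj7.

bIIImaj7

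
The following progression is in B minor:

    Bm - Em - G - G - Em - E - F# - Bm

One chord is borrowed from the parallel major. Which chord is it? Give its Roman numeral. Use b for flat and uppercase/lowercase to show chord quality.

The diatonic triads in B minor (with V from harmonic minor) are Bm, C#dim, D, Em, F#, G, A. Of the given chords, Bm, Em, G and F# are diatonic. E (E–G#–B) doesn't fit — on degree 4 B minor would have Em (iv). E is the degree-4 chord of B major, so it is the borrowed IV.

IV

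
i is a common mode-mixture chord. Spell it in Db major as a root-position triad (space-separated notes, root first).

Db Fb Ab

i is built on scale degree 1, which is Db in both Db major and its parallel. In Db minor the chord on Db is Db–Fb–Ab.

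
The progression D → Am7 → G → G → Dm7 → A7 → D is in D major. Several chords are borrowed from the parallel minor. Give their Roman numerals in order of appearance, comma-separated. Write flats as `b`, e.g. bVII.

D major has the diatonic set D, Em, F#m, G, A, Bm, C#dim. D, G and A7 are all diatonic. Am7 (A–C–E–G) is not: scale degree 5 in D major carries A (V). In D minor the chord on that degree is Am7, so here it functions as v7, borrowed from the parallel minor. But Dm7 (D–F–A–C) is foreign: the diatonic I on degree 1 is D, whereas Dm7 comes from D minor. It is labeled i7.

v7, i7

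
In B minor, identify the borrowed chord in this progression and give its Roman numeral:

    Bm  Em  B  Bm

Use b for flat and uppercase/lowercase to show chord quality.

B minor has the diatonic set Bm, C#dim, D, Em, F#, G, A (with V from harmonic minor). Bm and Em are both diatonic. B (B–D#–F#) is not: scale degree 1 in B minor carries Bm (i). In B major the chord on that degree is B, so here it functions as I, borrowed from the parallel major.

I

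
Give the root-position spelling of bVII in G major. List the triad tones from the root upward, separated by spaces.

bVII is built on the lowered scale degree 7. In G major degree 7 is F#; lowered it becomes F. Stacking thirds in G minor on F gives F–A–C.

F A C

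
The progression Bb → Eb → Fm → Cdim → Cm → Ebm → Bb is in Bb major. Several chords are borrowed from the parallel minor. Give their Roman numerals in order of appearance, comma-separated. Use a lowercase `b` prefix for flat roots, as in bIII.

In Bb major the diatonic chords are Bb, Cm, Dm, Eb, F, Gm, Adim. Bb, Eb and Cm all belong to that set. Fm (F–Ab–C) doesn't fit — on degree 5 Bb major would have F (V). Fm is the degree-5 chord of Bb minor, so it is the borrowed v. But Cdim (C–Eb–Gb) is foreign: the diatonic ii on degree 2 is Cm, whereas Cdim comes from Bb minor. It is labeled ii°. Ebm (Eb–Gb–Bb) doesn't fit — on degree 4 Bb major would have Eb (IV). Ebm is the degree-4 chord of Bb minor, so it is the borrowed iv.

v, ii°, iv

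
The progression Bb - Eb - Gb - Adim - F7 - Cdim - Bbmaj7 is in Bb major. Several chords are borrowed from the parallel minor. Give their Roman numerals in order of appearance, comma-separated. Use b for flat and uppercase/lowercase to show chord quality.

Bb major has the diatonic set Bb, Cm, Dm, Eb, F, Gm, Adim. Bb, Eb, Adim, F7 and Bbmaj7 are all diatonic. But Gb (Gb–Bb–Db) is foreign: the diatonic vi on degree 6 is Gm, whereas Gb comes from Bb minor. It is labeled bVI. Cdim (C–Eb–Gb) doesn't fit — on degree 2 Bb major would have Cm (ii). Cdim is the degree-2 chord of Bb minor, so it is the borrowed ii°.

bVI, ii°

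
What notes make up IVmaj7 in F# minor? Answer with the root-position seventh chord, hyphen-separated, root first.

B-D#-F#-A#

The root, B, is scale degree 4 — the same note in F# minor and F# major; only the chord quality changes. Stacking thirds in F# major on B gives B–D#–F#–A#.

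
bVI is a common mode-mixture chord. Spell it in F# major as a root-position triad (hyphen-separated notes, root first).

The root of bVI is the lowered 6th degree: D# becomes D. In F# minor the chord on D is D–F#–A.

D-F#-A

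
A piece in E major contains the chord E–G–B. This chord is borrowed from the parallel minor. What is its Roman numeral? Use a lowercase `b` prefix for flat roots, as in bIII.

i

E is scale degree 1 in E major. Diatonically E major has E (I) on that degree; E–G–B is instead the minor chord native to E minor, so it takes the label i.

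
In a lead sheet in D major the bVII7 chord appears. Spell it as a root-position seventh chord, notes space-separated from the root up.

C E G Bb

The root of bVII7 is the lowered 7th degree: C# becomes C. In D minor the chord on C is C–E–G–Bb.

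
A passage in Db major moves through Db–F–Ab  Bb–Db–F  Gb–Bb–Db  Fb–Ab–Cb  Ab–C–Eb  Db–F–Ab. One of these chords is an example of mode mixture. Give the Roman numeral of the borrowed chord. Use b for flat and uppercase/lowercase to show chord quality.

bIII

In Db major the diatonic chords are Db, Ebm, Fm, Gb, Ab, Bbm, Cdim. Of the given chords, Db–F–Ab = Db, Bb–Db–F = Bbm, Gb–Bb–Db = Gb and Ab–C–Eb = Ab are diatonic. But Fb–Ab–Cb is foreign: the diatonic iii on degree 3 is Fm, whereas Fb comes from Db minor. It is labeled bIII.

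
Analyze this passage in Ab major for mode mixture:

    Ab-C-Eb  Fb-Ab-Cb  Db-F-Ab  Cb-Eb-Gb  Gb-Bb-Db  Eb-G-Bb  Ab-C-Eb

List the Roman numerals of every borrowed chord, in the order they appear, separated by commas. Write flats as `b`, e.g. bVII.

In Ab major the diatonic chords are Ab, Bbm, Cm, Db, Eb, Fm, Gdim. Ab–C–Eb = Ab, Db–F–Ab = Db and Eb–G–Bb = Eb all belong to that set. Fb–Ab–Cb is not: scale degree 6 in Ab major carries Fm (vi). In Ab minor the chord on that degree is Fb, so here it functions as bVI, borrowed from the parallel minor. Cb–Eb–Gb doesn't fit — on degree 3 Ab major would have Cm (iii). Cb is the degree-3 chord of Ab minor, so it is the borrowed bIII. Gb–Bb–Db is not: scale degree 7 in Ab major carries Gdim (vii°). In Ab minor the chord on that degree is Gb, so here it functions as bVII, borrowed from the parallel minor.

bVI, bIII, bVII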